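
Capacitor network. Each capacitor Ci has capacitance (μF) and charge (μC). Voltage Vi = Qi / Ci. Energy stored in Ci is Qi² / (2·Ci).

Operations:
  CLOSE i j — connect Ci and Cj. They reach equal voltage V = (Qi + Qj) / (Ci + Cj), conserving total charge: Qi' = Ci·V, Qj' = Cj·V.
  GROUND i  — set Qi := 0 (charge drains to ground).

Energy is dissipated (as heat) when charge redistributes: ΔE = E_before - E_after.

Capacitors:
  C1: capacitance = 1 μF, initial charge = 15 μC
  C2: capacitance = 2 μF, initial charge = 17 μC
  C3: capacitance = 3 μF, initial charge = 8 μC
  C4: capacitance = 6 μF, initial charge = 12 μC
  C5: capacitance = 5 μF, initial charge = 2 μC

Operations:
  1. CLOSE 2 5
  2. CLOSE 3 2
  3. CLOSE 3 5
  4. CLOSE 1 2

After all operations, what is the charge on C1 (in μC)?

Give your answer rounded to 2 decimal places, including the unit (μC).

Answer: 6.79 μC

Derivation:
Initial: C1(1μF, Q=15μC, V=15.00V), C2(2μF, Q=17μC, V=8.50V), C3(3μF, Q=8μC, V=2.67V), C4(6μF, Q=12μC, V=2.00V), C5(5μF, Q=2μC, V=0.40V)
Op 1: CLOSE 2-5: Q_total=19.00, C_total=7.00, V=2.71; Q2=5.43, Q5=13.57; dissipated=46.864
Op 2: CLOSE 3-2: Q_total=13.43, C_total=5.00, V=2.69; Q3=8.06, Q2=5.37; dissipated=0.001
Op 3: CLOSE 3-5: Q_total=21.63, C_total=8.00, V=2.70; Q3=8.11, Q5=13.52; dissipated=0.001
Op 4: CLOSE 1-2: Q_total=20.37, C_total=3.00, V=6.79; Q1=6.79, Q2=13.58; dissipated=50.547
Final charges: Q1=6.79, Q2=13.58, Q3=8.11, Q4=12.00, Q5=13.52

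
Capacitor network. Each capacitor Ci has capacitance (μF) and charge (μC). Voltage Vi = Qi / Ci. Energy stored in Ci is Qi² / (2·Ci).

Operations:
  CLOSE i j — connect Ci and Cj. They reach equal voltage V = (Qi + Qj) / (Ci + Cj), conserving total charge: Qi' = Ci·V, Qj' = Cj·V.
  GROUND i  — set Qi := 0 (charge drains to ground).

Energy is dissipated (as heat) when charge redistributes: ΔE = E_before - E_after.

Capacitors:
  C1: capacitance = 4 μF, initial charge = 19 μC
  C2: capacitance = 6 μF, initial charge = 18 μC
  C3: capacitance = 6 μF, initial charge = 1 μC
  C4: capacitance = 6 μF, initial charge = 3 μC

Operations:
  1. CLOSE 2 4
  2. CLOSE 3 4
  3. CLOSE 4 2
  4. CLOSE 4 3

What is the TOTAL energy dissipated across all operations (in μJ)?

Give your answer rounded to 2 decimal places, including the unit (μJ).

Initial: C1(4μF, Q=19μC, V=4.75V), C2(6μF, Q=18μC, V=3.00V), C3(6μF, Q=1μC, V=0.17V), C4(6μF, Q=3μC, V=0.50V)
Op 1: CLOSE 2-4: Q_total=21.00, C_total=12.00, V=1.75; Q2=10.50, Q4=10.50; dissipated=9.375
Op 2: CLOSE 3-4: Q_total=11.50, C_total=12.00, V=0.96; Q3=5.75, Q4=5.75; dissipated=3.760
Op 3: CLOSE 4-2: Q_total=16.25, C_total=12.00, V=1.35; Q4=8.12, Q2=8.12; dissipated=0.940
Op 4: CLOSE 4-3: Q_total=13.88, C_total=12.00, V=1.16; Q4=6.94, Q3=6.94; dissipated=0.235
Total dissipated: 14.311 μJ

Answer: 14.31 μJ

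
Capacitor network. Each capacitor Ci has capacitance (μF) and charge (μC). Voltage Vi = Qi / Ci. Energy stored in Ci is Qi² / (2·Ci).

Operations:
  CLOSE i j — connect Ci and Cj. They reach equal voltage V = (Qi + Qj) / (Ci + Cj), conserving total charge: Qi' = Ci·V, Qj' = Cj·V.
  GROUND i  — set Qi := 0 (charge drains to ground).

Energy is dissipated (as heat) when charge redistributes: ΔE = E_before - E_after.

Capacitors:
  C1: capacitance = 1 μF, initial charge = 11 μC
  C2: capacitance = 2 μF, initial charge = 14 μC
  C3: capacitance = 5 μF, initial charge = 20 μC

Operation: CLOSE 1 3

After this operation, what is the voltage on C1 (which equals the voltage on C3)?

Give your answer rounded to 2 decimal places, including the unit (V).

Initial: C1(1μF, Q=11μC, V=11.00V), C2(2μF, Q=14μC, V=7.00V), C3(5μF, Q=20μC, V=4.00V)
Op 1: CLOSE 1-3: Q_total=31.00, C_total=6.00, V=5.17; Q1=5.17, Q3=25.83; dissipated=20.417

Answer: 5.17 V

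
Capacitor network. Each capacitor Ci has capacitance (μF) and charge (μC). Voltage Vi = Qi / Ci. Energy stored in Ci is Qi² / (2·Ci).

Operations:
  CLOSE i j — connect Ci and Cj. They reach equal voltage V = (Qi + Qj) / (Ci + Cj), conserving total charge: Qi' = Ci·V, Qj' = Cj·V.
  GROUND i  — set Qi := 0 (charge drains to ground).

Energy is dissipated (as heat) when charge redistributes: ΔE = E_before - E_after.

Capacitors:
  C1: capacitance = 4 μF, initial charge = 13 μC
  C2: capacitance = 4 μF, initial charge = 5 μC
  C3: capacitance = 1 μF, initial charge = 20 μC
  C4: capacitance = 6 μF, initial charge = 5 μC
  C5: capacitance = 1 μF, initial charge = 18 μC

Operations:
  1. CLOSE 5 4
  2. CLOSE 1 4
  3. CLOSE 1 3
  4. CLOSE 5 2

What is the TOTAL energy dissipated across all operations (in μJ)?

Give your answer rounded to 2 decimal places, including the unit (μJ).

Initial: C1(4μF, Q=13μC, V=3.25V), C2(4μF, Q=5μC, V=1.25V), C3(1μF, Q=20μC, V=20.00V), C4(6μF, Q=5μC, V=0.83V), C5(1μF, Q=18μC, V=18.00V)
Op 1: CLOSE 5-4: Q_total=23.00, C_total=7.00, V=3.29; Q5=3.29, Q4=19.71; dissipated=126.298
Op 2: CLOSE 1-4: Q_total=32.71, C_total=10.00, V=3.27; Q1=13.09, Q4=19.63; dissipated=0.002
Op 3: CLOSE 1-3: Q_total=33.09, C_total=5.00, V=6.62; Q1=26.47, Q3=6.62; dissipated=111.938
Op 4: CLOSE 5-2: Q_total=8.29, C_total=5.00, V=1.66; Q5=1.66, Q2=6.63; dissipated=1.658
Total dissipated: 239.895 μJ

Answer: 239.89 μJ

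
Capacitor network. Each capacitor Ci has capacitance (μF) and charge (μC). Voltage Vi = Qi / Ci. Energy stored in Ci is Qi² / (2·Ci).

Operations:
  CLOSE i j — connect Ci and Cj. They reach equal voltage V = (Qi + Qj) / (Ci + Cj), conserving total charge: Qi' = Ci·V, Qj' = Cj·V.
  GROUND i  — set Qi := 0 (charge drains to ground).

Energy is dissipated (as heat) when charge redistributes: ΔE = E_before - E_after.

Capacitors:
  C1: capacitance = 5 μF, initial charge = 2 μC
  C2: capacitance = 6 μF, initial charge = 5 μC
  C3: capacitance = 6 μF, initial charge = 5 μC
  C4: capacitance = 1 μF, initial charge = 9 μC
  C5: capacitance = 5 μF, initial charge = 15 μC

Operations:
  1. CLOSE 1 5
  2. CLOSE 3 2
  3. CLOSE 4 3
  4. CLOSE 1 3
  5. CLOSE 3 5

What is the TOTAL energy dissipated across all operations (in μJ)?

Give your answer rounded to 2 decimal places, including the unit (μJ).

Initial: C1(5μF, Q=2μC, V=0.40V), C2(6μF, Q=5μC, V=0.83V), C3(6μF, Q=5μC, V=0.83V), C4(1μF, Q=9μC, V=9.00V), C5(5μF, Q=15μC, V=3.00V)
Op 1: CLOSE 1-5: Q_total=17.00, C_total=10.00, V=1.70; Q1=8.50, Q5=8.50; dissipated=8.450
Op 2: CLOSE 3-2: Q_total=10.00, C_total=12.00, V=0.83; Q3=5.00, Q2=5.00; dissipated=0.000
Op 3: CLOSE 4-3: Q_total=14.00, C_total=7.00, V=2.00; Q4=2.00, Q3=12.00; dissipated=28.583
Op 4: CLOSE 1-3: Q_total=20.50, C_total=11.00, V=1.86; Q1=9.32, Q3=11.18; dissipated=0.123
Op 5: CLOSE 3-5: Q_total=19.68, C_total=11.00, V=1.79; Q3=10.74, Q5=8.95; dissipated=0.037
Total dissipated: 37.193 μJ

Answer: 37.19 μJ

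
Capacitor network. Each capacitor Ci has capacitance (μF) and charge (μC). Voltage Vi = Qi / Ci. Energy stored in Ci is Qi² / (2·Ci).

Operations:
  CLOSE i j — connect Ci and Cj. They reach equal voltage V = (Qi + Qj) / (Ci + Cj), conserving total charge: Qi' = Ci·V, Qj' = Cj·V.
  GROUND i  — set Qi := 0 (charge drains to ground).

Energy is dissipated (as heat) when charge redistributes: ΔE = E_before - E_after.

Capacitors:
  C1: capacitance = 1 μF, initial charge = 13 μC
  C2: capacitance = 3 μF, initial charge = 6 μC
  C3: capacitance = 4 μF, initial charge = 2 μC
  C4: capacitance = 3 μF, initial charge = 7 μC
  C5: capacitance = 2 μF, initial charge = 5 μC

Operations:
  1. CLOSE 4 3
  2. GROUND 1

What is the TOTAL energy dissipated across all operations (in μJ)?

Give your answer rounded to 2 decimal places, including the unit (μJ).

Answer: 87.38 μJ

Derivation:
Initial: C1(1μF, Q=13μC, V=13.00V), C2(3μF, Q=6μC, V=2.00V), C3(4μF, Q=2μC, V=0.50V), C4(3μF, Q=7μC, V=2.33V), C5(2μF, Q=5μC, V=2.50V)
Op 1: CLOSE 4-3: Q_total=9.00, C_total=7.00, V=1.29; Q4=3.86, Q3=5.14; dissipated=2.881
Op 2: GROUND 1: Q1=0; energy lost=84.500
Total dissipated: 87.381 μJ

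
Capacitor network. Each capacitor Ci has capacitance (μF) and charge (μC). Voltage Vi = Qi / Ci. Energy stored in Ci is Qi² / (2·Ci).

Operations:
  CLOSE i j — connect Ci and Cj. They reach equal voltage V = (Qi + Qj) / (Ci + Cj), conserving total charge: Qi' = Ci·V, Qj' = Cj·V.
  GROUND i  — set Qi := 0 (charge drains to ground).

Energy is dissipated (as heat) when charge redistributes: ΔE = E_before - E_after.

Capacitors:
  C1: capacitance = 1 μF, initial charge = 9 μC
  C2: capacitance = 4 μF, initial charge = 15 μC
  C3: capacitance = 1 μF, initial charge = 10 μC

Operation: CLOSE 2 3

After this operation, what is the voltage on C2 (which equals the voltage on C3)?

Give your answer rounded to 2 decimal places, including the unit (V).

Initial: C1(1μF, Q=9μC, V=9.00V), C2(4μF, Q=15μC, V=3.75V), C3(1μF, Q=10μC, V=10.00V)
Op 1: CLOSE 2-3: Q_total=25.00, C_total=5.00, V=5.00; Q2=20.00, Q3=5.00; dissipated=15.625

Answer: 5.00 V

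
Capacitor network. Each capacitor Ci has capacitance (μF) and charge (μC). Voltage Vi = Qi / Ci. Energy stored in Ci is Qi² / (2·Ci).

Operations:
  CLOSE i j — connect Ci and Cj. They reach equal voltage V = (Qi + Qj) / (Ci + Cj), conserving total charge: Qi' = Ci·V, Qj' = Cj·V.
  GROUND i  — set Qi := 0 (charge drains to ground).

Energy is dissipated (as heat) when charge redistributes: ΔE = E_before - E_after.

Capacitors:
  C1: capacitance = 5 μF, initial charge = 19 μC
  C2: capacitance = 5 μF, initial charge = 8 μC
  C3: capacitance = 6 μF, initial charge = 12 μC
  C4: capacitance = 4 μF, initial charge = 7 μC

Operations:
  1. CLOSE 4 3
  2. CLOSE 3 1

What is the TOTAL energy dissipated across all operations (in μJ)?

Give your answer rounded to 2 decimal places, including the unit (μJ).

Initial: C1(5μF, Q=19μC, V=3.80V), C2(5μF, Q=8μC, V=1.60V), C3(6μF, Q=12μC, V=2.00V), C4(4μF, Q=7μC, V=1.75V)
Op 1: CLOSE 4-3: Q_total=19.00, C_total=10.00, V=1.90; Q4=7.60, Q3=11.40; dissipated=0.075
Op 2: CLOSE 3-1: Q_total=30.40, C_total=11.00, V=2.76; Q3=16.58, Q1=13.82; dissipated=4.923
Total dissipated: 4.998 μJ

Answer: 5.00 μJ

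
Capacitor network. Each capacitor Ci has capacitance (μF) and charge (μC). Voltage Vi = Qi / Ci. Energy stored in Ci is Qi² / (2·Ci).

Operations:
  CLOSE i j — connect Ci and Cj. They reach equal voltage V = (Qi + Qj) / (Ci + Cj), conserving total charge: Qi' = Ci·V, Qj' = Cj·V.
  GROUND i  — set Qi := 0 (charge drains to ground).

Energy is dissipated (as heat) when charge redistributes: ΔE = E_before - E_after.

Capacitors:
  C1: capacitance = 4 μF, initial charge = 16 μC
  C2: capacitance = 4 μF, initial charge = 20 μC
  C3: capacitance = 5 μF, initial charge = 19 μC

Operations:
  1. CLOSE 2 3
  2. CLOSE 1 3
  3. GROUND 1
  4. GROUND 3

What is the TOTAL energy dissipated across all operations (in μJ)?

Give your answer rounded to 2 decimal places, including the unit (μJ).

Answer: 80.54 μJ

Derivation:
Initial: C1(4μF, Q=16μC, V=4.00V), C2(4μF, Q=20μC, V=5.00V), C3(5μF, Q=19μC, V=3.80V)
Op 1: CLOSE 2-3: Q_total=39.00, C_total=9.00, V=4.33; Q2=17.33, Q3=21.67; dissipated=1.600
Op 2: CLOSE 1-3: Q_total=37.67, C_total=9.00, V=4.19; Q1=16.74, Q3=20.93; dissipated=0.123
Op 3: GROUND 1: Q1=0; energy lost=35.032
Op 4: GROUND 3: Q3=0; energy lost=43.789
Total dissipated: 80.544 μJ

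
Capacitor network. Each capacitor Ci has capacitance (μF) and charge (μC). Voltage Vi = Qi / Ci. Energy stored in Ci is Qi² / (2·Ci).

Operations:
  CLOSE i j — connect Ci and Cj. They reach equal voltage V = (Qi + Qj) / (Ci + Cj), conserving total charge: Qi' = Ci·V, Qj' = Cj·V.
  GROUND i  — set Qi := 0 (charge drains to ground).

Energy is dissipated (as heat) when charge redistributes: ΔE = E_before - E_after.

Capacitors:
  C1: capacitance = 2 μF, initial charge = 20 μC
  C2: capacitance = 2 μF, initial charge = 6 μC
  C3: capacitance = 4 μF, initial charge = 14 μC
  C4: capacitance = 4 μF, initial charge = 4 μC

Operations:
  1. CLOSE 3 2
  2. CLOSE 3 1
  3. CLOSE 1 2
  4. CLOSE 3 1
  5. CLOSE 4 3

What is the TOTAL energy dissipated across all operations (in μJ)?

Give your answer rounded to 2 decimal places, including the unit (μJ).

Initial: C1(2μF, Q=20μC, V=10.00V), C2(2μF, Q=6μC, V=3.00V), C3(4μF, Q=14μC, V=3.50V), C4(4μF, Q=4μC, V=1.00V)
Op 1: CLOSE 3-2: Q_total=20.00, C_total=6.00, V=3.33; Q3=13.33, Q2=6.67; dissipated=0.167
Op 2: CLOSE 3-1: Q_total=33.33, C_total=6.00, V=5.56; Q3=22.22, Q1=11.11; dissipated=29.630
Op 3: CLOSE 1-2: Q_total=17.78, C_total=4.00, V=4.44; Q1=8.89, Q2=8.89; dissipated=2.469
Op 4: CLOSE 3-1: Q_total=31.11, C_total=6.00, V=5.19; Q3=20.74, Q1=10.37; dissipated=0.823
Op 5: CLOSE 4-3: Q_total=24.74, C_total=8.00, V=3.09; Q4=12.37, Q3=12.37; dissipated=17.516
Total dissipated: 50.604 μJ

Answer: 50.60 μJ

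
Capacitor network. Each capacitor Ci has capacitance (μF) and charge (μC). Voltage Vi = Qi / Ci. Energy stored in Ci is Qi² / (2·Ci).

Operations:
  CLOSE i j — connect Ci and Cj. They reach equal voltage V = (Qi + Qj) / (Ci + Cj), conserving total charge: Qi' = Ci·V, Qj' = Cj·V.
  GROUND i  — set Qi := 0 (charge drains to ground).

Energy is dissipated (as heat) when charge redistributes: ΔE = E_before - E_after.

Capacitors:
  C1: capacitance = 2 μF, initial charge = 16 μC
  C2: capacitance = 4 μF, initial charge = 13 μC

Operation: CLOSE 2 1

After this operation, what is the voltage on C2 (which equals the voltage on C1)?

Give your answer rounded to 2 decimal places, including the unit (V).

Initial: C1(2μF, Q=16μC, V=8.00V), C2(4μF, Q=13μC, V=3.25V)
Op 1: CLOSE 2-1: Q_total=29.00, C_total=6.00, V=4.83; Q2=19.33, Q1=9.67; dissipated=15.042

Answer: 4.83 V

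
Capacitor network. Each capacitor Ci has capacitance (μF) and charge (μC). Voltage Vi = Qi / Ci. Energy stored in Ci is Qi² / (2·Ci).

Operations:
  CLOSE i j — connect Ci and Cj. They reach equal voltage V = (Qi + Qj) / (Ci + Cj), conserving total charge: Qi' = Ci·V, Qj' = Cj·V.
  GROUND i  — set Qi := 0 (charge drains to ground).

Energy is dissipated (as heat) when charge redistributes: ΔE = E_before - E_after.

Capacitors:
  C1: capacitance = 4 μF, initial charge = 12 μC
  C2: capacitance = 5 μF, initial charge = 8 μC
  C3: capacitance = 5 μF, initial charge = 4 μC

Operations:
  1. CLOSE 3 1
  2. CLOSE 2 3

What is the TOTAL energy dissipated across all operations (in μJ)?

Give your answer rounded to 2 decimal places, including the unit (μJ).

Initial: C1(4μF, Q=12μC, V=3.00V), C2(5μF, Q=8μC, V=1.60V), C3(5μF, Q=4μC, V=0.80V)
Op 1: CLOSE 3-1: Q_total=16.00, C_total=9.00, V=1.78; Q3=8.89, Q1=7.11; dissipated=5.378
Op 2: CLOSE 2-3: Q_total=16.89, C_total=10.00, V=1.69; Q2=8.44, Q3=8.44; dissipated=0.040
Total dissipated: 5.417 μJ

Answer: 5.42 μJ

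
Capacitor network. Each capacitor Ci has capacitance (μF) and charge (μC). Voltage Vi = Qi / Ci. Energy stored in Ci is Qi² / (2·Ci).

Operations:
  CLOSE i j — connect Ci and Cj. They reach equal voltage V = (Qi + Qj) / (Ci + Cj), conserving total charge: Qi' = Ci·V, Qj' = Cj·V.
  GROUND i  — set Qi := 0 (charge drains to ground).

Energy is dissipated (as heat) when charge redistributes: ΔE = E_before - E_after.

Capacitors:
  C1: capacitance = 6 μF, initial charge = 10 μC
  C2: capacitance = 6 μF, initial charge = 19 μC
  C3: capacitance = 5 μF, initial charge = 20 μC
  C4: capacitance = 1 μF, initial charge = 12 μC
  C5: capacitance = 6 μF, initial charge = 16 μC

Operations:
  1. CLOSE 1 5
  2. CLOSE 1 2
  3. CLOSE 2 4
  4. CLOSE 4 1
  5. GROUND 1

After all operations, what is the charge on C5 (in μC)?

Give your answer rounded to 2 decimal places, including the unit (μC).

Initial: C1(6μF, Q=10μC, V=1.67V), C2(6μF, Q=19μC, V=3.17V), C3(5μF, Q=20μC, V=4.00V), C4(1μF, Q=12μC, V=12.00V), C5(6μF, Q=16μC, V=2.67V)
Op 1: CLOSE 1-5: Q_total=26.00, C_total=12.00, V=2.17; Q1=13.00, Q5=13.00; dissipated=1.500
Op 2: CLOSE 1-2: Q_total=32.00, C_total=12.00, V=2.67; Q1=16.00, Q2=16.00; dissipated=1.500
Op 3: CLOSE 2-4: Q_total=28.00, C_total=7.00, V=4.00; Q2=24.00, Q4=4.00; dissipated=37.333
Op 4: CLOSE 4-1: Q_total=20.00, C_total=7.00, V=2.86; Q4=2.86, Q1=17.14; dissipated=0.762
Op 5: GROUND 1: Q1=0; energy lost=24.490
Final charges: Q1=0.00, Q2=24.00, Q3=20.00, Q4=2.86, Q5=13.00

Answer: 13.00 μC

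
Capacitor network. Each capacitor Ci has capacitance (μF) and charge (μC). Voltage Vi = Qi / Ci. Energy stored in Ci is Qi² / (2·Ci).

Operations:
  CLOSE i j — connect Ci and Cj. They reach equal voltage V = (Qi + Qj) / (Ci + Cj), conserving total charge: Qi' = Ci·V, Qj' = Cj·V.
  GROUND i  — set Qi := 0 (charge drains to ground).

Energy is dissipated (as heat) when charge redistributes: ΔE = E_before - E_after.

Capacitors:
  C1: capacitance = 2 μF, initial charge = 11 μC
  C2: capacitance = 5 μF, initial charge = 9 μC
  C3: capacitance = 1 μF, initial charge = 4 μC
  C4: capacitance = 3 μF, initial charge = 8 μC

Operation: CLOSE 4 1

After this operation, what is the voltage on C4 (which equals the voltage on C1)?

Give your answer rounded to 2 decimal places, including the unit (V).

Initial: C1(2μF, Q=11μC, V=5.50V), C2(5μF, Q=9μC, V=1.80V), C3(1μF, Q=4μC, V=4.00V), C4(3μF, Q=8μC, V=2.67V)
Op 1: CLOSE 4-1: Q_total=19.00, C_total=5.00, V=3.80; Q4=11.40, Q1=7.60; dissipated=4.817

Answer: 3.80 V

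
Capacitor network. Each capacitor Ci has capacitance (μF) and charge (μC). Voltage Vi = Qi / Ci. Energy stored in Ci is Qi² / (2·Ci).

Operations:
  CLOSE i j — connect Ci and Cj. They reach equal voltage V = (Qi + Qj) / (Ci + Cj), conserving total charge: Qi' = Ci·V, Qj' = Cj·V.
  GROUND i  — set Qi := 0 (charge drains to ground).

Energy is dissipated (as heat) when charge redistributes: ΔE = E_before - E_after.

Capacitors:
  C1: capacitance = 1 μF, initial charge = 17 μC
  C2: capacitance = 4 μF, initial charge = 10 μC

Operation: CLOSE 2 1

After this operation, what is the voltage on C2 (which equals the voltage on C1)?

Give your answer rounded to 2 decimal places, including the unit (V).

Answer: 5.40 V

Derivation:
Initial: C1(1μF, Q=17μC, V=17.00V), C2(4μF, Q=10μC, V=2.50V)
Op 1: CLOSE 2-1: Q_total=27.00, C_total=5.00, V=5.40; Q2=21.60, Q1=5.40; dissipated=84.100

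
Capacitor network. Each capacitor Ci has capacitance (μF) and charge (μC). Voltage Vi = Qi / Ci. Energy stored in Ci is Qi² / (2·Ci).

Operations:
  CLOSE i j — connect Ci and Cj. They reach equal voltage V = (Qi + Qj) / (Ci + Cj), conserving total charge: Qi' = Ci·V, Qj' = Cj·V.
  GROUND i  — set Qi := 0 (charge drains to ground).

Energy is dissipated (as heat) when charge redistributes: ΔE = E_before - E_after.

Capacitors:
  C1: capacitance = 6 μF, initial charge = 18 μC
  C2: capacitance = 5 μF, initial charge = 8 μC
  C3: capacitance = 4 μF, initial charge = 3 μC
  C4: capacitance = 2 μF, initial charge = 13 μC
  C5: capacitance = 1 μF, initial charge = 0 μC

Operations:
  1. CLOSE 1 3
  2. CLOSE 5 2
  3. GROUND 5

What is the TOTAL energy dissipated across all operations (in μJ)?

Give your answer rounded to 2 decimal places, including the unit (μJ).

Initial: C1(6μF, Q=18μC, V=3.00V), C2(5μF, Q=8μC, V=1.60V), C3(4μF, Q=3μC, V=0.75V), C4(2μF, Q=13μC, V=6.50V), C5(1μF, Q=0μC, V=0.00V)
Op 1: CLOSE 1-3: Q_total=21.00, C_total=10.00, V=2.10; Q1=12.60, Q3=8.40; dissipated=6.075
Op 2: CLOSE 5-2: Q_total=8.00, C_total=6.00, V=1.33; Q5=1.33, Q2=6.67; dissipated=1.067
Op 3: GROUND 5: Q5=0; energy lost=0.889
Total dissipated: 8.031 μJ

Answer: 8.03 μJ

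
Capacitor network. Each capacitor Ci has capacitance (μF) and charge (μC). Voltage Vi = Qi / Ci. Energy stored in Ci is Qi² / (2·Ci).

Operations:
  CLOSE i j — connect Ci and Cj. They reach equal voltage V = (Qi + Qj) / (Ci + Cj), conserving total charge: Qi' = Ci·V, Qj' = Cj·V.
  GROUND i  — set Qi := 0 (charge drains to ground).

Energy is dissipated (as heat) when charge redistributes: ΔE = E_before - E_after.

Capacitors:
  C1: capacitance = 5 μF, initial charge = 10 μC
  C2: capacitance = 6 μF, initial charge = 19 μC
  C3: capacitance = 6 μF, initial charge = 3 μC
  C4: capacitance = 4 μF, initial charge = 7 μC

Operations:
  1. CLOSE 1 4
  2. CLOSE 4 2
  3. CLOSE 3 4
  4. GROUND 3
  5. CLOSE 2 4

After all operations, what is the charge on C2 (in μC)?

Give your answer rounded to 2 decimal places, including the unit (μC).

Answer: 12.83 μC

Derivation:
Initial: C1(5μF, Q=10μC, V=2.00V), C2(6μF, Q=19μC, V=3.17V), C3(6μF, Q=3μC, V=0.50V), C4(4μF, Q=7μC, V=1.75V)
Op 1: CLOSE 1-4: Q_total=17.00, C_total=9.00, V=1.89; Q1=9.44, Q4=7.56; dissipated=0.069
Op 2: CLOSE 4-2: Q_total=26.56, C_total=10.00, V=2.66; Q4=10.62, Q2=15.93; dissipated=1.959
Op 3: CLOSE 3-4: Q_total=13.62, C_total=10.00, V=1.36; Q3=8.17, Q4=5.45; dissipated=5.576
Op 4: GROUND 3: Q3=0; energy lost=5.567
Op 5: CLOSE 2-4: Q_total=21.38, C_total=10.00, V=2.14; Q2=12.83, Q4=8.55; dissipated=2.007
Final charges: Q1=9.44, Q2=12.83, Q3=0.00, Q4=8.55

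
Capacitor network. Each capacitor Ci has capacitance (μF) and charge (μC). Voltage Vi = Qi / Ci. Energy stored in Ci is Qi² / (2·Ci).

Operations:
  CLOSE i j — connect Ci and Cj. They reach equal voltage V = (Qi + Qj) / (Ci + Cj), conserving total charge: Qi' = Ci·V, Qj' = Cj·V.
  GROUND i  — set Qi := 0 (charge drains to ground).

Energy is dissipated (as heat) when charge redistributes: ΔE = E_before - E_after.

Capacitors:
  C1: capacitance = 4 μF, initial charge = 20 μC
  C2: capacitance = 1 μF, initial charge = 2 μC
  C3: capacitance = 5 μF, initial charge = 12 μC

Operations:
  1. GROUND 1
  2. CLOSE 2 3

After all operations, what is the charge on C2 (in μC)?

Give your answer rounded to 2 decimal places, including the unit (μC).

Answer: 2.33 μC

Derivation:
Initial: C1(4μF, Q=20μC, V=5.00V), C2(1μF, Q=2μC, V=2.00V), C3(5μF, Q=12μC, V=2.40V)
Op 1: GROUND 1: Q1=0; energy lost=50.000
Op 2: CLOSE 2-3: Q_total=14.00, C_total=6.00, V=2.33; Q2=2.33, Q3=11.67; dissipated=0.067
Final charges: Q1=0.00, Q2=2.33, Q3=11.67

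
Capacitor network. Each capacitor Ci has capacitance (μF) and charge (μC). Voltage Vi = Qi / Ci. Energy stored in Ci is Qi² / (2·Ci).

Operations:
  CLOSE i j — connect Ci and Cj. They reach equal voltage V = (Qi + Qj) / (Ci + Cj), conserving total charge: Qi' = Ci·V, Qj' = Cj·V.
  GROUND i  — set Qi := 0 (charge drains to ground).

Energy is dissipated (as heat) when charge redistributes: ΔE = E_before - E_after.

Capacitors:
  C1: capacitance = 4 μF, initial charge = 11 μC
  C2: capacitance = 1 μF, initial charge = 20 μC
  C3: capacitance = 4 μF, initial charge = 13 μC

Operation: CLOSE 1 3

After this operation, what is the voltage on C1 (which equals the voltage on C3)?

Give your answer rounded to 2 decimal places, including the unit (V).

Initial: C1(4μF, Q=11μC, V=2.75V), C2(1μF, Q=20μC, V=20.00V), C3(4μF, Q=13μC, V=3.25V)
Op 1: CLOSE 1-3: Q_total=24.00, C_total=8.00, V=3.00; Q1=12.00, Q3=12.00; dissipated=0.250

Answer: 3.00 V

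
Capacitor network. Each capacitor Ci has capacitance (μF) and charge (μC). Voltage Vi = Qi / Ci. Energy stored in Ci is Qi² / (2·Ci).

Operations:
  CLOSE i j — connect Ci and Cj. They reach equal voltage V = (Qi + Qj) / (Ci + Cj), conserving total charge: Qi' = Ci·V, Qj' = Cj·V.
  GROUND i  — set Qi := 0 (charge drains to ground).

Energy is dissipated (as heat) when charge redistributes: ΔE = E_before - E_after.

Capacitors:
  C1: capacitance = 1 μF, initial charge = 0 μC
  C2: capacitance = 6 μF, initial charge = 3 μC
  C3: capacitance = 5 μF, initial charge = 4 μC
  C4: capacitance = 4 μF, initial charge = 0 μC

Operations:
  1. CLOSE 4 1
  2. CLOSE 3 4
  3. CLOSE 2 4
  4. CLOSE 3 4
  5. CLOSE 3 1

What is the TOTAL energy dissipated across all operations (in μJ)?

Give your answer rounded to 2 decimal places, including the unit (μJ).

Initial: C1(1μF, Q=0μC, V=0.00V), C2(6μF, Q=3μC, V=0.50V), C3(5μF, Q=4μC, V=0.80V), C4(4μF, Q=0μC, V=0.00V)
Op 1: CLOSE 4-1: Q_total=0.00, C_total=5.00, V=0.00; Q4=0.00, Q1=0.00; dissipated=0.000
Op 2: CLOSE 3-4: Q_total=4.00, C_total=9.00, V=0.44; Q3=2.22, Q4=1.78; dissipated=0.711
Op 3: CLOSE 2-4: Q_total=4.78, C_total=10.00, V=0.48; Q2=2.87, Q4=1.91; dissipated=0.004
Op 4: CLOSE 3-4: Q_total=4.13, C_total=9.00, V=0.46; Q3=2.30, Q4=1.84; dissipated=0.001
Op 5: CLOSE 3-1: Q_total=2.30, C_total=6.00, V=0.38; Q3=1.91, Q1=0.38; dissipated=0.088
Total dissipated: 0.804 μJ

Answer: 0.80 μJ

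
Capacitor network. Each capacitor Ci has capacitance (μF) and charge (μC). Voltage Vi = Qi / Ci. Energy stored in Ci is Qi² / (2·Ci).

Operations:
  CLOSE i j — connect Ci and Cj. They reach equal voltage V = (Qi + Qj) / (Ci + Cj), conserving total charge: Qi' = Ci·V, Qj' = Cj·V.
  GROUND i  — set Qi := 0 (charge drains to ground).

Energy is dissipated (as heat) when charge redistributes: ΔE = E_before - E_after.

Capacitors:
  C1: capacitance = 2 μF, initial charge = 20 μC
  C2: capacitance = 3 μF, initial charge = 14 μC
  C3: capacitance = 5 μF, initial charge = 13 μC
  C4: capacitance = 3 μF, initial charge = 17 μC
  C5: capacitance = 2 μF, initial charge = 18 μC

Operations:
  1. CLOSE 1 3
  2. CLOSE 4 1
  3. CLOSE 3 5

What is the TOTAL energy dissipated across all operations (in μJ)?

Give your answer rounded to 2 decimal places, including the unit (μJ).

Initial: C1(2μF, Q=20μC, V=10.00V), C2(3μF, Q=14μC, V=4.67V), C3(5μF, Q=13μC, V=2.60V), C4(3μF, Q=17μC, V=5.67V), C5(2μF, Q=18μC, V=9.00V)
Op 1: CLOSE 1-3: Q_total=33.00, C_total=7.00, V=4.71; Q1=9.43, Q3=23.57; dissipated=39.114
Op 2: CLOSE 4-1: Q_total=26.43, C_total=5.00, V=5.29; Q4=15.86, Q1=10.57; dissipated=0.544
Op 3: CLOSE 3-5: Q_total=41.57, C_total=7.00, V=5.94; Q3=29.69, Q5=11.88; dissipated=13.120
Total dissipated: 52.778 μJ

Answer: 52.78 μJ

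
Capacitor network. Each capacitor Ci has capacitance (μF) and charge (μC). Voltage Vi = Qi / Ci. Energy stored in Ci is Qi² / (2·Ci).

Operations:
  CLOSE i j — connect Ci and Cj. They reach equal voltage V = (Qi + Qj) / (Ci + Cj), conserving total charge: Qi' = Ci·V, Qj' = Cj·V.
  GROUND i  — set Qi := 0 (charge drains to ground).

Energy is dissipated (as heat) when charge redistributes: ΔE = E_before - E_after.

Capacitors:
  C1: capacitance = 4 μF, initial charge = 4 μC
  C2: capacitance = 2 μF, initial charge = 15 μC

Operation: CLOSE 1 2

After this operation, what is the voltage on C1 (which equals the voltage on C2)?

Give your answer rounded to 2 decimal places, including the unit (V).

Answer: 3.17 V

Derivation:
Initial: C1(4μF, Q=4μC, V=1.00V), C2(2μF, Q=15μC, V=7.50V)
Op 1: CLOSE 1-2: Q_total=19.00, C_total=6.00, V=3.17; Q1=12.67, Q2=6.33; dissipated=28.167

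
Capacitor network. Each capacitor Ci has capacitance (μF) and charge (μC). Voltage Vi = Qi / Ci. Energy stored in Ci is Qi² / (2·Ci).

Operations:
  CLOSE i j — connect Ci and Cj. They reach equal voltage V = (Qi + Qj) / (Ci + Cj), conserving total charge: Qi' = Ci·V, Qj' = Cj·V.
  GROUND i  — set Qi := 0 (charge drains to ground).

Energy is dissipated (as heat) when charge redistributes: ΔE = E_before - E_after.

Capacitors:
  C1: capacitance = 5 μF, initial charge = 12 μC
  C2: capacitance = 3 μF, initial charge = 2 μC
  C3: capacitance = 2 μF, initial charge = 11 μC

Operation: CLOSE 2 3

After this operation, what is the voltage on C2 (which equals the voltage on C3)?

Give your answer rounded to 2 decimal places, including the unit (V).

Initial: C1(5μF, Q=12μC, V=2.40V), C2(3μF, Q=2μC, V=0.67V), C3(2μF, Q=11μC, V=5.50V)
Op 1: CLOSE 2-3: Q_total=13.00, C_total=5.00, V=2.60; Q2=7.80, Q3=5.20; dissipated=14.017

Answer: 2.60 V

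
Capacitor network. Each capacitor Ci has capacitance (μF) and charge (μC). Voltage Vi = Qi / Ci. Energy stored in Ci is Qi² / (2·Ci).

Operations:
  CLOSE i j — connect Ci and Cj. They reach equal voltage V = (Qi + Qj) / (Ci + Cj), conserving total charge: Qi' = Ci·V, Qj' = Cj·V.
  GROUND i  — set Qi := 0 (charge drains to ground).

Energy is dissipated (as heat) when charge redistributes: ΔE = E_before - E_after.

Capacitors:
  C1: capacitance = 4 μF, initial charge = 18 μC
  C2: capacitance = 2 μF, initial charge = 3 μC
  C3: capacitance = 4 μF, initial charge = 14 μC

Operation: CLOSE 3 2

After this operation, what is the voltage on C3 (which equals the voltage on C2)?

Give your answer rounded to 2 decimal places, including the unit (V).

Initial: C1(4μF, Q=18μC, V=4.50V), C2(2μF, Q=3μC, V=1.50V), C3(4μF, Q=14μC, V=3.50V)
Op 1: CLOSE 3-2: Q_total=17.00, C_total=6.00, V=2.83; Q3=11.33, Q2=5.67; dissipated=2.667

Answer: 2.83 V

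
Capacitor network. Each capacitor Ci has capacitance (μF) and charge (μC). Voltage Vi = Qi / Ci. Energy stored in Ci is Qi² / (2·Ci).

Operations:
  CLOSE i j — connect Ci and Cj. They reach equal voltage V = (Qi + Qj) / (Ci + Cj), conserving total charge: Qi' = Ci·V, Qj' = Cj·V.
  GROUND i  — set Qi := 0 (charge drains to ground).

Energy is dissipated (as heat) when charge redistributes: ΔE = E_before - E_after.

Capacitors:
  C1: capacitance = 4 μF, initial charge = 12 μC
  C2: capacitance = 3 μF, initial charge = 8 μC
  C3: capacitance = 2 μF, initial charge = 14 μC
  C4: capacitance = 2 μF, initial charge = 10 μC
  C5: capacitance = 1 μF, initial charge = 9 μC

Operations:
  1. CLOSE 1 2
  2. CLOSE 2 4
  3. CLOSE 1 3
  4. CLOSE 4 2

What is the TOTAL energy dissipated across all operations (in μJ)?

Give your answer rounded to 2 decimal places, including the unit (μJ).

Answer: 14.29 μJ

Derivation:
Initial: C1(4μF, Q=12μC, V=3.00V), C2(3μF, Q=8μC, V=2.67V), C3(2μF, Q=14μC, V=7.00V), C4(2μF, Q=10μC, V=5.00V), C5(1μF, Q=9μC, V=9.00V)
Op 1: CLOSE 1-2: Q_total=20.00, C_total=7.00, V=2.86; Q1=11.43, Q2=8.57; dissipated=0.095
Op 2: CLOSE 2-4: Q_total=18.57, C_total=5.00, V=3.71; Q2=11.14, Q4=7.43; dissipated=2.755
Op 3: CLOSE 1-3: Q_total=25.43, C_total=6.00, V=4.24; Q1=16.95, Q3=8.48; dissipated=11.442
Op 4: CLOSE 4-2: Q_total=18.57, C_total=5.00, V=3.71; Q4=7.43, Q2=11.14; dissipated=0.000
Total dissipated: 14.293 μJ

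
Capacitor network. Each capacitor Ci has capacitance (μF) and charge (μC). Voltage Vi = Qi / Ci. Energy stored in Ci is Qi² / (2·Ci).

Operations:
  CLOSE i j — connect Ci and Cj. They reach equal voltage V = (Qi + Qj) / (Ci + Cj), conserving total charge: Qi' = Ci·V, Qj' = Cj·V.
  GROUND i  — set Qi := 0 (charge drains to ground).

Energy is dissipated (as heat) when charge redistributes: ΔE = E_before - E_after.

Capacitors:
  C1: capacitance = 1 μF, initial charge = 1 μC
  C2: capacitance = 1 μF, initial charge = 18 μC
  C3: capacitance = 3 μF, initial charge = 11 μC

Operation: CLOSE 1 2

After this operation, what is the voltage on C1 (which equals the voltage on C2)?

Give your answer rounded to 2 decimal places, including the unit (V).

Initial: C1(1μF, Q=1μC, V=1.00V), C2(1μF, Q=18μC, V=18.00V), C3(3μF, Q=11μC, V=3.67V)
Op 1: CLOSE 1-2: Q_total=19.00, C_total=2.00, V=9.50; Q1=9.50, Q2=9.50; dissipated=72.250

Answer: 9.50 V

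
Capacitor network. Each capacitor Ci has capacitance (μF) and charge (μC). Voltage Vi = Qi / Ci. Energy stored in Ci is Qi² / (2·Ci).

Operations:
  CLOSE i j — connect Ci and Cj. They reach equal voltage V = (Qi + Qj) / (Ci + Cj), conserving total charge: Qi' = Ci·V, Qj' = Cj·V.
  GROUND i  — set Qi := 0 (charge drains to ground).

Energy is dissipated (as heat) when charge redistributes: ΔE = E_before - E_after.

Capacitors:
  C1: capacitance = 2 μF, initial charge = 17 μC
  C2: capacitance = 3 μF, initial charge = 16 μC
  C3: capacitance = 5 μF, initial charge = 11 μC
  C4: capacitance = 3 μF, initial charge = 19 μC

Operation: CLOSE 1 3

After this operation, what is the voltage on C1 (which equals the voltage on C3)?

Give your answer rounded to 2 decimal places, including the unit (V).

Answer: 4.00 V

Derivation:
Initial: C1(2μF, Q=17μC, V=8.50V), C2(3μF, Q=16μC, V=5.33V), C3(5μF, Q=11μC, V=2.20V), C4(3μF, Q=19μC, V=6.33V)
Op 1: CLOSE 1-3: Q_total=28.00, C_total=7.00, V=4.00; Q1=8.00, Q3=20.00; dissipated=28.350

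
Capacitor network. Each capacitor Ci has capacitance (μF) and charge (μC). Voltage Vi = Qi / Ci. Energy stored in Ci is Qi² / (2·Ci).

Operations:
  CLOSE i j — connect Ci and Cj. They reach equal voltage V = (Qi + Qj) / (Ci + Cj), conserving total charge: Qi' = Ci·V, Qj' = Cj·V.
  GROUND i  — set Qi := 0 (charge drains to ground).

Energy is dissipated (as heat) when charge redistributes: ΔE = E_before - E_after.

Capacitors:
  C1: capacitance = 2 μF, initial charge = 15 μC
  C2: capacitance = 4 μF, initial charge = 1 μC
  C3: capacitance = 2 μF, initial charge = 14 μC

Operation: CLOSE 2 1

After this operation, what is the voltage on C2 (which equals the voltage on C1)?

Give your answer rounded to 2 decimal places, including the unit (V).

Answer: 2.67 V

Derivation:
Initial: C1(2μF, Q=15μC, V=7.50V), C2(4μF, Q=1μC, V=0.25V), C3(2μF, Q=14μC, V=7.00V)
Op 1: CLOSE 2-1: Q_total=16.00, C_total=6.00, V=2.67; Q2=10.67, Q1=5.33; dissipated=35.042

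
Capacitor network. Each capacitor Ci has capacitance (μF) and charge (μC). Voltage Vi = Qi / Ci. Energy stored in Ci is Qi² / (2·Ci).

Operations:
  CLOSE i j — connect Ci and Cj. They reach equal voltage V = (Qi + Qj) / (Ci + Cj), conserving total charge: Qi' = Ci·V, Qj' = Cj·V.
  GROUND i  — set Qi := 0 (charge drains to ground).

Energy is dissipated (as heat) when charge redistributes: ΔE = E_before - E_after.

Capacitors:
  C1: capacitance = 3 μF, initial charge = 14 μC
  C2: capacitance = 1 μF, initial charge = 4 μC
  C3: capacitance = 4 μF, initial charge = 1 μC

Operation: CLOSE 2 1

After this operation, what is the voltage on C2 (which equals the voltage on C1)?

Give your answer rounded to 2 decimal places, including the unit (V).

Answer: 4.50 V

Derivation:
Initial: C1(3μF, Q=14μC, V=4.67V), C2(1μF, Q=4μC, V=4.00V), C3(4μF, Q=1μC, V=0.25V)
Op 1: CLOSE 2-1: Q_total=18.00, C_total=4.00, V=4.50; Q2=4.50, Q1=13.50; dissipated=0.167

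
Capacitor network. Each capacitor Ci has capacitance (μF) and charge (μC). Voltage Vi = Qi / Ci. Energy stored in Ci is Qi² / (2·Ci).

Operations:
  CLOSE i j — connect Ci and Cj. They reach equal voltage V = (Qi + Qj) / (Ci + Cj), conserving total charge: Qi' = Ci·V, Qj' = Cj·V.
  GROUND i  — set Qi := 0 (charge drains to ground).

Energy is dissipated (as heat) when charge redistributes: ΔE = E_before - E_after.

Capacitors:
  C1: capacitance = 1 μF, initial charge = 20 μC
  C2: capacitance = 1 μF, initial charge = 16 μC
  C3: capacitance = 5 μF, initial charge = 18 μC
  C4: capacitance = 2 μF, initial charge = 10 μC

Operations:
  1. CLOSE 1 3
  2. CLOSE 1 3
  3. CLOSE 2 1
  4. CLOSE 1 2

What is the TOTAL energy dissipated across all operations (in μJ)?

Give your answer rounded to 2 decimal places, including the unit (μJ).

Answer: 135.43 μJ

Derivation:
Initial: C1(1μF, Q=20μC, V=20.00V), C2(1μF, Q=16μC, V=16.00V), C3(5μF, Q=18μC, V=3.60V), C4(2μF, Q=10μC, V=5.00V)
Op 1: CLOSE 1-3: Q_total=38.00, C_total=6.00, V=6.33; Q1=6.33, Q3=31.67; dissipated=112.067
Op 2: CLOSE 1-3: Q_total=38.00, C_total=6.00, V=6.33; Q1=6.33, Q3=31.67; dissipated=0.000
Op 3: CLOSE 2-1: Q_total=22.33, C_total=2.00, V=11.17; Q2=11.17, Q1=11.17; dissipated=23.361
Op 4: CLOSE 1-2: Q_total=22.33, C_total=2.00, V=11.17; Q1=11.17, Q2=11.17; dissipated=0.000
Total dissipated: 135.428 μJ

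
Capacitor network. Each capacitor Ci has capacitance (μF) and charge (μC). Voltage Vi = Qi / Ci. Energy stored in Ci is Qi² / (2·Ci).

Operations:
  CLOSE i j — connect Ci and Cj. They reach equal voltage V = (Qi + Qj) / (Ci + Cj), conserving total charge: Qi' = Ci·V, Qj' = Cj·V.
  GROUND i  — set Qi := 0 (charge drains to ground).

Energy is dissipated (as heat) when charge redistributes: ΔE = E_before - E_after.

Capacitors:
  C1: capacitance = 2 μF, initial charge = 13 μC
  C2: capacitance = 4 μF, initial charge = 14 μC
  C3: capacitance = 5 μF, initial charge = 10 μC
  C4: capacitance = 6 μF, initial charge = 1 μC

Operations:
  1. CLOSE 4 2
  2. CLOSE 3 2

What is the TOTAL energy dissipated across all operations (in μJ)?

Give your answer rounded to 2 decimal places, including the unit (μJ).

Initial: C1(2μF, Q=13μC, V=6.50V), C2(4μF, Q=14μC, V=3.50V), C3(5μF, Q=10μC, V=2.00V), C4(6μF, Q=1μC, V=0.17V)
Op 1: CLOSE 4-2: Q_total=15.00, C_total=10.00, V=1.50; Q4=9.00, Q2=6.00; dissipated=13.333
Op 2: CLOSE 3-2: Q_total=16.00, C_total=9.00, V=1.78; Q3=8.89, Q2=7.11; dissipated=0.278
Total dissipated: 13.611 μJ

Answer: 13.61 μJ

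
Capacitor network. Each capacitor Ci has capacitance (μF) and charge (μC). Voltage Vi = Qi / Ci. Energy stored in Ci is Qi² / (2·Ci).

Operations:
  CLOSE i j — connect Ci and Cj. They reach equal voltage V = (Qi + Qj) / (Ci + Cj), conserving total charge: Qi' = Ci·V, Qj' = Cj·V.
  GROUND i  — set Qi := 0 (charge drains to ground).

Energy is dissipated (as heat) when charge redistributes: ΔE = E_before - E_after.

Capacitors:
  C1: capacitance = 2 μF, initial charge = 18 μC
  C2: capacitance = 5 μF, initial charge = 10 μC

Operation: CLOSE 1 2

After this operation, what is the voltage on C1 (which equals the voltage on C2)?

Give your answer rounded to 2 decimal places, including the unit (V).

Answer: 4.00 V

Derivation:
Initial: C1(2μF, Q=18μC, V=9.00V), C2(5μF, Q=10μC, V=2.00V)
Op 1: CLOSE 1-2: Q_total=28.00, C_total=7.00, V=4.00; Q1=8.00, Q2=20.00; dissipated=35.000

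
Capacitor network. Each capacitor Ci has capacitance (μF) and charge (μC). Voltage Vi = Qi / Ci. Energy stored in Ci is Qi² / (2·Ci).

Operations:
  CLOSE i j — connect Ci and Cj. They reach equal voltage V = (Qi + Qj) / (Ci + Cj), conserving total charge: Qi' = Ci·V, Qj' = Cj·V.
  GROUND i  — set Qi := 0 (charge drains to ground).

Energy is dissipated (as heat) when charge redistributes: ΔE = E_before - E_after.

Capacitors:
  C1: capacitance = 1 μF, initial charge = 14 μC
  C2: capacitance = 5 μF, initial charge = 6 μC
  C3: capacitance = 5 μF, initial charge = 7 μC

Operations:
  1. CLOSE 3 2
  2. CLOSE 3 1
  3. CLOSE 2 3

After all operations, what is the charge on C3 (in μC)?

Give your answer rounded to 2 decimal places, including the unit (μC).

Initial: C1(1μF, Q=14μC, V=14.00V), C2(5μF, Q=6μC, V=1.20V), C3(5μF, Q=7μC, V=1.40V)
Op 1: CLOSE 3-2: Q_total=13.00, C_total=10.00, V=1.30; Q3=6.50, Q2=6.50; dissipated=0.050
Op 2: CLOSE 3-1: Q_total=20.50, C_total=6.00, V=3.42; Q3=17.08, Q1=3.42; dissipated=67.204
Op 3: CLOSE 2-3: Q_total=23.58, C_total=10.00, V=2.36; Q2=11.79, Q3=11.79; dissipated=5.600
Final charges: Q1=3.42, Q2=11.79, Q3=11.79

Answer: 11.79 μC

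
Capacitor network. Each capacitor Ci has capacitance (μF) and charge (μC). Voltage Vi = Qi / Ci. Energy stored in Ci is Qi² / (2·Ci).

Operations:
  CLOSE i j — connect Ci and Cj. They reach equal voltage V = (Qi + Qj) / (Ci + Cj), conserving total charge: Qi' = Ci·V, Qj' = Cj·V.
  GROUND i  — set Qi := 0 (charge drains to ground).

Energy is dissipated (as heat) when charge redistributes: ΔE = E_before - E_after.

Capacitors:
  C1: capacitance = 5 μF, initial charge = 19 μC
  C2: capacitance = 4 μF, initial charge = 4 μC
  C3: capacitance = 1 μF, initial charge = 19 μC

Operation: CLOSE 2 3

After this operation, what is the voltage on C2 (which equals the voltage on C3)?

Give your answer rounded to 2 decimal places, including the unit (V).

Answer: 4.60 V

Derivation:
Initial: C1(5μF, Q=19μC, V=3.80V), C2(4μF, Q=4μC, V=1.00V), C3(1μF, Q=19μC, V=19.00V)
Op 1: CLOSE 2-3: Q_total=23.00, C_total=5.00, V=4.60; Q2=18.40, Q3=4.60; dissipated=129.600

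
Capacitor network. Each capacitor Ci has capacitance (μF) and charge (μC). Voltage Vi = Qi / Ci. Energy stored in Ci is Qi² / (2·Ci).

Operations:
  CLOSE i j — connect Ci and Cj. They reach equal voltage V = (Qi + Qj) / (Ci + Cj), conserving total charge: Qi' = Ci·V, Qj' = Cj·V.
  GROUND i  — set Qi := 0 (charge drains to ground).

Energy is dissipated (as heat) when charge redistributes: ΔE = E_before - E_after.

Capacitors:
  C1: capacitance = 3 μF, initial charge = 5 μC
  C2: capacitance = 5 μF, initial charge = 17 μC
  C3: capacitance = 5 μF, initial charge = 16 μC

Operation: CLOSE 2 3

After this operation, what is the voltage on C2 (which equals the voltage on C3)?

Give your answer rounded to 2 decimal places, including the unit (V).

Initial: C1(3μF, Q=5μC, V=1.67V), C2(5μF, Q=17μC, V=3.40V), C3(5μF, Q=16μC, V=3.20V)
Op 1: CLOSE 2-3: Q_total=33.00, C_total=10.00, V=3.30; Q2=16.50, Q3=16.50; dissipated=0.050

Answer: 3.30 V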